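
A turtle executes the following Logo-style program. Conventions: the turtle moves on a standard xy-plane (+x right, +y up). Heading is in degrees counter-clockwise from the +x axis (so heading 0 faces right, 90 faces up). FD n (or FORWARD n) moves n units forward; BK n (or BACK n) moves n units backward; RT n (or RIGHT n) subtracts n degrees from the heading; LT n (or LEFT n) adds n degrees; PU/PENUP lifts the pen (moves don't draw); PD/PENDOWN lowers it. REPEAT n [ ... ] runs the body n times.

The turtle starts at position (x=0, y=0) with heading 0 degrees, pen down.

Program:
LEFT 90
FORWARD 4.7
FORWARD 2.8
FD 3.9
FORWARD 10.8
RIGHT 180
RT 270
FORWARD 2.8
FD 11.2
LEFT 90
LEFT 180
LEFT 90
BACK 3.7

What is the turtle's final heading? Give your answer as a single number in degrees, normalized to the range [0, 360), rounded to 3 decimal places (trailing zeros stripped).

Executing turtle program step by step:
Start: pos=(0,0), heading=0, pen down
LT 90: heading 0 -> 90
FD 4.7: (0,0) -> (0,4.7) [heading=90, draw]
FD 2.8: (0,4.7) -> (0,7.5) [heading=90, draw]
FD 3.9: (0,7.5) -> (0,11.4) [heading=90, draw]
FD 10.8: (0,11.4) -> (0,22.2) [heading=90, draw]
RT 180: heading 90 -> 270
RT 270: heading 270 -> 0
FD 2.8: (0,22.2) -> (2.8,22.2) [heading=0, draw]
FD 11.2: (2.8,22.2) -> (14,22.2) [heading=0, draw]
LT 90: heading 0 -> 90
LT 180: heading 90 -> 270
LT 90: heading 270 -> 0
BK 3.7: (14,22.2) -> (10.3,22.2) [heading=0, draw]
Final: pos=(10.3,22.2), heading=0, 7 segment(s) drawn

Answer: 0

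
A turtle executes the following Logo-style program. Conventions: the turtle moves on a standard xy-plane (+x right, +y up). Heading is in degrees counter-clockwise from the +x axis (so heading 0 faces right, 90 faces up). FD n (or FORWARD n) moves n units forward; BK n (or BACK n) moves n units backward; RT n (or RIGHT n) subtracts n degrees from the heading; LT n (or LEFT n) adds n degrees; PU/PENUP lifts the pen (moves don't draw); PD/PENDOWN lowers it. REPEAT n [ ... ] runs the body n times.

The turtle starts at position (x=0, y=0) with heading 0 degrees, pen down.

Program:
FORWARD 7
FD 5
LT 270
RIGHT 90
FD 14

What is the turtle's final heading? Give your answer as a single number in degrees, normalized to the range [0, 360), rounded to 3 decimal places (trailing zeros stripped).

Executing turtle program step by step:
Start: pos=(0,0), heading=0, pen down
FD 7: (0,0) -> (7,0) [heading=0, draw]
FD 5: (7,0) -> (12,0) [heading=0, draw]
LT 270: heading 0 -> 270
RT 90: heading 270 -> 180
FD 14: (12,0) -> (-2,0) [heading=180, draw]
Final: pos=(-2,0), heading=180, 3 segment(s) drawn

Answer: 180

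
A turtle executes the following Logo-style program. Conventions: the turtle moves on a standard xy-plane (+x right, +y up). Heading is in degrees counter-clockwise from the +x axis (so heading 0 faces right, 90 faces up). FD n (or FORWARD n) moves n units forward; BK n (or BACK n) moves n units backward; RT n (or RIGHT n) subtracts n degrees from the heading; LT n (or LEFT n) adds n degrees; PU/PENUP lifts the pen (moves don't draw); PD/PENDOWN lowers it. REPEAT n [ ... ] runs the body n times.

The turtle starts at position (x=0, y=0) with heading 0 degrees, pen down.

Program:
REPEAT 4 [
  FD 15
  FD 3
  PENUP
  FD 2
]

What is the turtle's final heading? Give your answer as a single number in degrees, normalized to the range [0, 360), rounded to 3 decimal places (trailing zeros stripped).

Answer: 0

Derivation:
Executing turtle program step by step:
Start: pos=(0,0), heading=0, pen down
REPEAT 4 [
  -- iteration 1/4 --
  FD 15: (0,0) -> (15,0) [heading=0, draw]
  FD 3: (15,0) -> (18,0) [heading=0, draw]
  PU: pen up
  FD 2: (18,0) -> (20,0) [heading=0, move]
  -- iteration 2/4 --
  FD 15: (20,0) -> (35,0) [heading=0, move]
  FD 3: (35,0) -> (38,0) [heading=0, move]
  PU: pen up
  FD 2: (38,0) -> (40,0) [heading=0, move]
  -- iteration 3/4 --
  FD 15: (40,0) -> (55,0) [heading=0, move]
  FD 3: (55,0) -> (58,0) [heading=0, move]
  PU: pen up
  FD 2: (58,0) -> (60,0) [heading=0, move]
  -- iteration 4/4 --
  FD 15: (60,0) -> (75,0) [heading=0, move]
  FD 3: (75,0) -> (78,0) [heading=0, move]
  PU: pen up
  FD 2: (78,0) -> (80,0) [heading=0, move]
]
Final: pos=(80,0), heading=0, 2 segment(s) drawn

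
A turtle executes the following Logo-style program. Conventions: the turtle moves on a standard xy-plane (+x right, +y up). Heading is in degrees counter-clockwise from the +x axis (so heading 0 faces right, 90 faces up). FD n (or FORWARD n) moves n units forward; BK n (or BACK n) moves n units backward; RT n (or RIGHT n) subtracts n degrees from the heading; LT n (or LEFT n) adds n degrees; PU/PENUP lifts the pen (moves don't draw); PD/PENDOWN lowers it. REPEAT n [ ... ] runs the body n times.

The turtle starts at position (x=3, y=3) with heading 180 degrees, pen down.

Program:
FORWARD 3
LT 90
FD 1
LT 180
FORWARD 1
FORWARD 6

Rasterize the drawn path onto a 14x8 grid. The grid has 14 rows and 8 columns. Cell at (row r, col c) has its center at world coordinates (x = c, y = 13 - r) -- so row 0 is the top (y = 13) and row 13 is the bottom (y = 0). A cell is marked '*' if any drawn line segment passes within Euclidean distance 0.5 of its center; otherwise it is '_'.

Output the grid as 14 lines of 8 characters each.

Answer: ________
________
________
________
*_______
*_______
*_______
*_______
*_______
*_______
****____
*_______
________
________

Derivation:
Segment 0: (3,3) -> (0,3)
Segment 1: (0,3) -> (-0,2)
Segment 2: (-0,2) -> (0,3)
Segment 3: (0,3) -> (0,9)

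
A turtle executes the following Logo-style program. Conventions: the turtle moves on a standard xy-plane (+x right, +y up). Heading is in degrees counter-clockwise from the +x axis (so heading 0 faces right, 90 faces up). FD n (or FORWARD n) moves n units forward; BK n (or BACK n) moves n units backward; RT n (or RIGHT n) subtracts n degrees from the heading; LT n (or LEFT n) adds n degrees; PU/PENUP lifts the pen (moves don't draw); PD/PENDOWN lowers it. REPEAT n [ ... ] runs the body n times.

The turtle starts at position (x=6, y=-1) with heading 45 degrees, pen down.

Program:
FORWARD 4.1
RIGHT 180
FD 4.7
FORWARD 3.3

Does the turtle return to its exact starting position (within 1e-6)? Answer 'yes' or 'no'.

Executing turtle program step by step:
Start: pos=(6,-1), heading=45, pen down
FD 4.1: (6,-1) -> (8.899,1.899) [heading=45, draw]
RT 180: heading 45 -> 225
FD 4.7: (8.899,1.899) -> (5.576,-1.424) [heading=225, draw]
FD 3.3: (5.576,-1.424) -> (3.242,-3.758) [heading=225, draw]
Final: pos=(3.242,-3.758), heading=225, 3 segment(s) drawn

Start position: (6, -1)
Final position: (3.242, -3.758)
Distance = 3.9; >= 1e-6 -> NOT closed

Answer: no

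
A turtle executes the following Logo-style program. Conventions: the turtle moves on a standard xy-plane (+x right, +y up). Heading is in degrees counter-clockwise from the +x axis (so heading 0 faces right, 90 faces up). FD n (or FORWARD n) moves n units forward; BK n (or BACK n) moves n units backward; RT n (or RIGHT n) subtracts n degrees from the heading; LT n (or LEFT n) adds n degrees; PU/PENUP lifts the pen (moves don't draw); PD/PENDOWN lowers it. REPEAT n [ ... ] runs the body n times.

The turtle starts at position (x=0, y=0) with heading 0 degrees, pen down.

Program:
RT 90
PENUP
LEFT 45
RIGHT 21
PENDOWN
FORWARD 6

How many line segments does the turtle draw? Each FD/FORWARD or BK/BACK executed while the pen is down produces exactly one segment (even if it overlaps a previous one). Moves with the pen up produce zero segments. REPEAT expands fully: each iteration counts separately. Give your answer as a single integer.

Answer: 1

Derivation:
Executing turtle program step by step:
Start: pos=(0,0), heading=0, pen down
RT 90: heading 0 -> 270
PU: pen up
LT 45: heading 270 -> 315
RT 21: heading 315 -> 294
PD: pen down
FD 6: (0,0) -> (2.44,-5.481) [heading=294, draw]
Final: pos=(2.44,-5.481), heading=294, 1 segment(s) drawn
Segments drawn: 1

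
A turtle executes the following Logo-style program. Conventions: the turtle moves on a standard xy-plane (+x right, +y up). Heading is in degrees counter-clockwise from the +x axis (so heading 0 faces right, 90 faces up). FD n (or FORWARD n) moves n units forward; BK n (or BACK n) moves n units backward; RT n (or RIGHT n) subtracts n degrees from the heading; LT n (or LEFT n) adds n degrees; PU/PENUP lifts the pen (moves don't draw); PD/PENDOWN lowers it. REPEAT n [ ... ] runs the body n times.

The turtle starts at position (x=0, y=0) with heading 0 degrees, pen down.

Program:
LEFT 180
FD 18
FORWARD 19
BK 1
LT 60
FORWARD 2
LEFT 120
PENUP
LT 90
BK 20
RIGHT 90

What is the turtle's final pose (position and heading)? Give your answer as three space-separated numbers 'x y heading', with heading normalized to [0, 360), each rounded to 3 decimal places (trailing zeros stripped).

Executing turtle program step by step:
Start: pos=(0,0), heading=0, pen down
LT 180: heading 0 -> 180
FD 18: (0,0) -> (-18,0) [heading=180, draw]
FD 19: (-18,0) -> (-37,0) [heading=180, draw]
BK 1: (-37,0) -> (-36,0) [heading=180, draw]
LT 60: heading 180 -> 240
FD 2: (-36,0) -> (-37,-1.732) [heading=240, draw]
LT 120: heading 240 -> 0
PU: pen up
LT 90: heading 0 -> 90
BK 20: (-37,-1.732) -> (-37,-21.732) [heading=90, move]
RT 90: heading 90 -> 0
Final: pos=(-37,-21.732), heading=0, 4 segment(s) drawn

Answer: -37 -21.732 0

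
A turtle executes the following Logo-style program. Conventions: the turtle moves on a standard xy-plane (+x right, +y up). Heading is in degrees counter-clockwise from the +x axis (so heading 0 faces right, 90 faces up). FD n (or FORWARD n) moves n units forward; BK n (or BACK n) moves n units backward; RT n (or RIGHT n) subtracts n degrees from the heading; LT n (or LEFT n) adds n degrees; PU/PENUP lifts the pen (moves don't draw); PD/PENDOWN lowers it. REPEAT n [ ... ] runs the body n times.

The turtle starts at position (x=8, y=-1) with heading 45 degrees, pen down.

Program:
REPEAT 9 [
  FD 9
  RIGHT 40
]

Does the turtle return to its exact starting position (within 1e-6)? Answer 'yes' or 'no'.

Executing turtle program step by step:
Start: pos=(8,-1), heading=45, pen down
REPEAT 9 [
  -- iteration 1/9 --
  FD 9: (8,-1) -> (14.364,5.364) [heading=45, draw]
  RT 40: heading 45 -> 5
  -- iteration 2/9 --
  FD 9: (14.364,5.364) -> (23.33,6.148) [heading=5, draw]
  RT 40: heading 5 -> 325
  -- iteration 3/9 --
  FD 9: (23.33,6.148) -> (30.702,0.986) [heading=325, draw]
  RT 40: heading 325 -> 285
  -- iteration 4/9 --
  FD 9: (30.702,0.986) -> (33.031,-7.707) [heading=285, draw]
  RT 40: heading 285 -> 245
  -- iteration 5/9 --
  FD 9: (33.031,-7.707) -> (29.228,-15.864) [heading=245, draw]
  RT 40: heading 245 -> 205
  -- iteration 6/9 --
  FD 9: (29.228,-15.864) -> (21.071,-19.667) [heading=205, draw]
  RT 40: heading 205 -> 165
  -- iteration 7/9 --
  FD 9: (21.071,-19.667) -> (12.378,-17.338) [heading=165, draw]
  RT 40: heading 165 -> 125
  -- iteration 8/9 --
  FD 9: (12.378,-17.338) -> (7.216,-9.966) [heading=125, draw]
  RT 40: heading 125 -> 85
  -- iteration 9/9 --
  FD 9: (7.216,-9.966) -> (8,-1) [heading=85, draw]
  RT 40: heading 85 -> 45
]
Final: pos=(8,-1), heading=45, 9 segment(s) drawn

Start position: (8, -1)
Final position: (8, -1)
Distance = 0; < 1e-6 -> CLOSED

Answer: yes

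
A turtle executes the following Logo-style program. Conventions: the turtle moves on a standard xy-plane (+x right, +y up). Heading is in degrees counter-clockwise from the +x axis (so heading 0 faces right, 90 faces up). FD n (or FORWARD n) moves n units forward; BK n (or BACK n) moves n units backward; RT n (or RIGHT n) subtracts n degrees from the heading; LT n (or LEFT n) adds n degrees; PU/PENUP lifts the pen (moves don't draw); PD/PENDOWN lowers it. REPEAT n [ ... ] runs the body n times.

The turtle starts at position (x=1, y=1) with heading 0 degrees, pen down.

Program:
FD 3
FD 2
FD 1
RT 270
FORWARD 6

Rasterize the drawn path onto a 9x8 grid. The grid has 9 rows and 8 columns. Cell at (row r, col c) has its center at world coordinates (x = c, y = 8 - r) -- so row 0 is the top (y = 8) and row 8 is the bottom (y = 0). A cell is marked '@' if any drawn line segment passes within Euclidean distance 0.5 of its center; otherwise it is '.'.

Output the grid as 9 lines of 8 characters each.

Answer: ........
.......@
.......@
.......@
.......@
.......@
.......@
.@@@@@@@
........

Derivation:
Segment 0: (1,1) -> (4,1)
Segment 1: (4,1) -> (6,1)
Segment 2: (6,1) -> (7,1)
Segment 3: (7,1) -> (7,7)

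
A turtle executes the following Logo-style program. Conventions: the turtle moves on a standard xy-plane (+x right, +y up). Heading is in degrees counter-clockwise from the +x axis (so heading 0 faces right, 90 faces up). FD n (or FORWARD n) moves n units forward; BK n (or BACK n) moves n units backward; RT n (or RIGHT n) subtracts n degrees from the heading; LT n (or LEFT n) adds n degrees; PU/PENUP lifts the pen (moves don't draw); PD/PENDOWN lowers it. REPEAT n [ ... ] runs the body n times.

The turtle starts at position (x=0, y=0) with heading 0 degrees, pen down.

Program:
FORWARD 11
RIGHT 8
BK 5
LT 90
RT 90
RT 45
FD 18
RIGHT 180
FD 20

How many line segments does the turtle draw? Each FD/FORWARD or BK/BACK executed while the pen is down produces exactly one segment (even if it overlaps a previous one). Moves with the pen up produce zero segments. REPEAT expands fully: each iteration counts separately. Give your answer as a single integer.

Executing turtle program step by step:
Start: pos=(0,0), heading=0, pen down
FD 11: (0,0) -> (11,0) [heading=0, draw]
RT 8: heading 0 -> 352
BK 5: (11,0) -> (6.049,0.696) [heading=352, draw]
LT 90: heading 352 -> 82
RT 90: heading 82 -> 352
RT 45: heading 352 -> 307
FD 18: (6.049,0.696) -> (16.881,-13.68) [heading=307, draw]
RT 180: heading 307 -> 127
FD 20: (16.881,-13.68) -> (4.845,2.293) [heading=127, draw]
Final: pos=(4.845,2.293), heading=127, 4 segment(s) drawn
Segments drawn: 4

Answer: 4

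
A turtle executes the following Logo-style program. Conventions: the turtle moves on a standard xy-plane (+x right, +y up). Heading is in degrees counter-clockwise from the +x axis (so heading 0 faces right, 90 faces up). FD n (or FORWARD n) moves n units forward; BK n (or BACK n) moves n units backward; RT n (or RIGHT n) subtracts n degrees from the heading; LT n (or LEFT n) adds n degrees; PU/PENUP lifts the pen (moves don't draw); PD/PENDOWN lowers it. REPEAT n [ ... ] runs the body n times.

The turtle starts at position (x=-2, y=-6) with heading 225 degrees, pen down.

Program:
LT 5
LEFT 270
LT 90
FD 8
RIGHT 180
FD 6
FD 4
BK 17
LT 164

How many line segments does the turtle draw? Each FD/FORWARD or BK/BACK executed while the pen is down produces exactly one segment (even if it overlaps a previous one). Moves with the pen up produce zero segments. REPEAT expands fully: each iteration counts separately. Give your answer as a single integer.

Answer: 4

Derivation:
Executing turtle program step by step:
Start: pos=(-2,-6), heading=225, pen down
LT 5: heading 225 -> 230
LT 270: heading 230 -> 140
LT 90: heading 140 -> 230
FD 8: (-2,-6) -> (-7.142,-12.128) [heading=230, draw]
RT 180: heading 230 -> 50
FD 6: (-7.142,-12.128) -> (-3.286,-7.532) [heading=50, draw]
FD 4: (-3.286,-7.532) -> (-0.714,-4.468) [heading=50, draw]
BK 17: (-0.714,-4.468) -> (-11.642,-17.491) [heading=50, draw]
LT 164: heading 50 -> 214
Final: pos=(-11.642,-17.491), heading=214, 4 segment(s) drawn
Segments drawn: 4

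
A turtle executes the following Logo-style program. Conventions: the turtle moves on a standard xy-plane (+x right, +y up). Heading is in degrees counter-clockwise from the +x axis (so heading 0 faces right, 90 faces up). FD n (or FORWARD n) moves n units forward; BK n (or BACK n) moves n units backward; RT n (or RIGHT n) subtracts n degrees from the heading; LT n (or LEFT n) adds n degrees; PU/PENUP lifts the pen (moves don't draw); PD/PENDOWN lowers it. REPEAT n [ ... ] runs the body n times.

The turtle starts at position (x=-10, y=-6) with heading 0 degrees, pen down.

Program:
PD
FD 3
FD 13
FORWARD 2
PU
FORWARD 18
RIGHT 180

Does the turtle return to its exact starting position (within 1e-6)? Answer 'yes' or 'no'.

Answer: no

Derivation:
Executing turtle program step by step:
Start: pos=(-10,-6), heading=0, pen down
PD: pen down
FD 3: (-10,-6) -> (-7,-6) [heading=0, draw]
FD 13: (-7,-6) -> (6,-6) [heading=0, draw]
FD 2: (6,-6) -> (8,-6) [heading=0, draw]
PU: pen up
FD 18: (8,-6) -> (26,-6) [heading=0, move]
RT 180: heading 0 -> 180
Final: pos=(26,-6), heading=180, 3 segment(s) drawn

Start position: (-10, -6)
Final position: (26, -6)
Distance = 36; >= 1e-6 -> NOT closed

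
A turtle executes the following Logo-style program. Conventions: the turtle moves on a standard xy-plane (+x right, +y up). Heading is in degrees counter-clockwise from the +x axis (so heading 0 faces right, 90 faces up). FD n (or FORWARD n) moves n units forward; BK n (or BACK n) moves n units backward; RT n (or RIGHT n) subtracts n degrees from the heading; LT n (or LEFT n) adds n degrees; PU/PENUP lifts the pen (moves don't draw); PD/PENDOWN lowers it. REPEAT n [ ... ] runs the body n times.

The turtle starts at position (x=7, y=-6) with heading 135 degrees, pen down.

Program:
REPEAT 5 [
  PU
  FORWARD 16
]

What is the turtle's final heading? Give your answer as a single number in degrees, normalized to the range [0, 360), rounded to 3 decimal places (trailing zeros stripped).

Executing turtle program step by step:
Start: pos=(7,-6), heading=135, pen down
REPEAT 5 [
  -- iteration 1/5 --
  PU: pen up
  FD 16: (7,-6) -> (-4.314,5.314) [heading=135, move]
  -- iteration 2/5 --
  PU: pen up
  FD 16: (-4.314,5.314) -> (-15.627,16.627) [heading=135, move]
  -- iteration 3/5 --
  PU: pen up
  FD 16: (-15.627,16.627) -> (-26.941,27.941) [heading=135, move]
  -- iteration 4/5 --
  PU: pen up
  FD 16: (-26.941,27.941) -> (-38.255,39.255) [heading=135, move]
  -- iteration 5/5 --
  PU: pen up
  FD 16: (-38.255,39.255) -> (-49.569,50.569) [heading=135, move]
]
Final: pos=(-49.569,50.569), heading=135, 0 segment(s) drawn

Answer: 135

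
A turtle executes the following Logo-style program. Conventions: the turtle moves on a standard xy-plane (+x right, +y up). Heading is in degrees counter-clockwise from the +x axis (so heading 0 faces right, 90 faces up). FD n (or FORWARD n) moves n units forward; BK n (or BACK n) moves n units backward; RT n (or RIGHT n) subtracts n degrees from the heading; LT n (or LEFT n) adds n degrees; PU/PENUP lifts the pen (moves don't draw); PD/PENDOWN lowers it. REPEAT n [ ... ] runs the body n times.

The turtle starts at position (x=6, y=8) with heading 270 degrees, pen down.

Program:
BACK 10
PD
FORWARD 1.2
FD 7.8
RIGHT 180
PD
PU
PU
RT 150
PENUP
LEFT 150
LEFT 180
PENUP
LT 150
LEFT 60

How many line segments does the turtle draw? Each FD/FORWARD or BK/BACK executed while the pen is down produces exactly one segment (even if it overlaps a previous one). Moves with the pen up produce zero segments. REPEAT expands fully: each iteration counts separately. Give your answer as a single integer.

Executing turtle program step by step:
Start: pos=(6,8), heading=270, pen down
BK 10: (6,8) -> (6,18) [heading=270, draw]
PD: pen down
FD 1.2: (6,18) -> (6,16.8) [heading=270, draw]
FD 7.8: (6,16.8) -> (6,9) [heading=270, draw]
RT 180: heading 270 -> 90
PD: pen down
PU: pen up
PU: pen up
RT 150: heading 90 -> 300
PU: pen up
LT 150: heading 300 -> 90
LT 180: heading 90 -> 270
PU: pen up
LT 150: heading 270 -> 60
LT 60: heading 60 -> 120
Final: pos=(6,9), heading=120, 3 segment(s) drawn
Segments drawn: 3

Answer: 3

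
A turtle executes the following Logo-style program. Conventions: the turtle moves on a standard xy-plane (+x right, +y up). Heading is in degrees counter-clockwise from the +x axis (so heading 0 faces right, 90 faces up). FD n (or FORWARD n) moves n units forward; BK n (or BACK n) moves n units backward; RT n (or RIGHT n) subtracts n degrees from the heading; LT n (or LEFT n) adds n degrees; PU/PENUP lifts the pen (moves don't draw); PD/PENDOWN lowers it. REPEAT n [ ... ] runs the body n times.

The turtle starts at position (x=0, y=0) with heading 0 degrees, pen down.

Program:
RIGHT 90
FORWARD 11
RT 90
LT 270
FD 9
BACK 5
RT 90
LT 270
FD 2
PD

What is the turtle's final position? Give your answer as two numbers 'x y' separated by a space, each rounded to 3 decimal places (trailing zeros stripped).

Answer: 0 -9

Derivation:
Executing turtle program step by step:
Start: pos=(0,0), heading=0, pen down
RT 90: heading 0 -> 270
FD 11: (0,0) -> (0,-11) [heading=270, draw]
RT 90: heading 270 -> 180
LT 270: heading 180 -> 90
FD 9: (0,-11) -> (0,-2) [heading=90, draw]
BK 5: (0,-2) -> (0,-7) [heading=90, draw]
RT 90: heading 90 -> 0
LT 270: heading 0 -> 270
FD 2: (0,-7) -> (0,-9) [heading=270, draw]
PD: pen down
Final: pos=(0,-9), heading=270, 4 segment(s) drawn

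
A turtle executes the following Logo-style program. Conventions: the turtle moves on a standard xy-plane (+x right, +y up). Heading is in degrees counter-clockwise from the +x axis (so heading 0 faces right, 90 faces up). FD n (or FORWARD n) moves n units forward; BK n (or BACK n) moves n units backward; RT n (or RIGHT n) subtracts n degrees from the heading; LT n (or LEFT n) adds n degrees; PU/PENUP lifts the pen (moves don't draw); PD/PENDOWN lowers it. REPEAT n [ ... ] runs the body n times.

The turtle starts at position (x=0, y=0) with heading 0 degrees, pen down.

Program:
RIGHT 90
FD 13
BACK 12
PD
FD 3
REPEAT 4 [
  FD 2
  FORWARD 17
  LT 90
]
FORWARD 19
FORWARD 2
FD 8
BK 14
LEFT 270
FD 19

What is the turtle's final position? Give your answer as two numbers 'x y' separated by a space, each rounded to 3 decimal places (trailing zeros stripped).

Executing turtle program step by step:
Start: pos=(0,0), heading=0, pen down
RT 90: heading 0 -> 270
FD 13: (0,0) -> (0,-13) [heading=270, draw]
BK 12: (0,-13) -> (0,-1) [heading=270, draw]
PD: pen down
FD 3: (0,-1) -> (0,-4) [heading=270, draw]
REPEAT 4 [
  -- iteration 1/4 --
  FD 2: (0,-4) -> (0,-6) [heading=270, draw]
  FD 17: (0,-6) -> (0,-23) [heading=270, draw]
  LT 90: heading 270 -> 0
  -- iteration 2/4 --
  FD 2: (0,-23) -> (2,-23) [heading=0, draw]
  FD 17: (2,-23) -> (19,-23) [heading=0, draw]
  LT 90: heading 0 -> 90
  -- iteration 3/4 --
  FD 2: (19,-23) -> (19,-21) [heading=90, draw]
  FD 17: (19,-21) -> (19,-4) [heading=90, draw]
  LT 90: heading 90 -> 180
  -- iteration 4/4 --
  FD 2: (19,-4) -> (17,-4) [heading=180, draw]
  FD 17: (17,-4) -> (0,-4) [heading=180, draw]
  LT 90: heading 180 -> 270
]
FD 19: (0,-4) -> (0,-23) [heading=270, draw]
FD 2: (0,-23) -> (0,-25) [heading=270, draw]
FD 8: (0,-25) -> (0,-33) [heading=270, draw]
BK 14: (0,-33) -> (0,-19) [heading=270, draw]
LT 270: heading 270 -> 180
FD 19: (0,-19) -> (-19,-19) [heading=180, draw]
Final: pos=(-19,-19), heading=180, 16 segment(s) drawn

Answer: -19 -19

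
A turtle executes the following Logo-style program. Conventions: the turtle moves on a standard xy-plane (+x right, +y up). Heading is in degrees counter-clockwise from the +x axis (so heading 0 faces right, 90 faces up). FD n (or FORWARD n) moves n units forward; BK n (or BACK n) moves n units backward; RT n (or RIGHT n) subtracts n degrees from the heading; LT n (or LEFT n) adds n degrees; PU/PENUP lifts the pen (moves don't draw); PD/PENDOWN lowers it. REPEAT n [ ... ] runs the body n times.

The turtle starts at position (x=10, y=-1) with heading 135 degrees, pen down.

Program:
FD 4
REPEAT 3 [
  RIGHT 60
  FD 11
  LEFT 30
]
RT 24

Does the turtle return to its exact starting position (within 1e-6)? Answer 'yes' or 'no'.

Answer: no

Derivation:
Executing turtle program step by step:
Start: pos=(10,-1), heading=135, pen down
FD 4: (10,-1) -> (7.172,1.828) [heading=135, draw]
REPEAT 3 [
  -- iteration 1/3 --
  RT 60: heading 135 -> 75
  FD 11: (7.172,1.828) -> (10.019,12.454) [heading=75, draw]
  LT 30: heading 75 -> 105
  -- iteration 2/3 --
  RT 60: heading 105 -> 45
  FD 11: (10.019,12.454) -> (17.797,20.232) [heading=45, draw]
  LT 30: heading 45 -> 75
  -- iteration 3/3 --
  RT 60: heading 75 -> 15
  FD 11: (17.797,20.232) -> (28.422,23.079) [heading=15, draw]
  LT 30: heading 15 -> 45
]
RT 24: heading 45 -> 21
Final: pos=(28.422,23.079), heading=21, 4 segment(s) drawn

Start position: (10, -1)
Final position: (28.422, 23.079)
Distance = 30.318; >= 1e-6 -> NOT closed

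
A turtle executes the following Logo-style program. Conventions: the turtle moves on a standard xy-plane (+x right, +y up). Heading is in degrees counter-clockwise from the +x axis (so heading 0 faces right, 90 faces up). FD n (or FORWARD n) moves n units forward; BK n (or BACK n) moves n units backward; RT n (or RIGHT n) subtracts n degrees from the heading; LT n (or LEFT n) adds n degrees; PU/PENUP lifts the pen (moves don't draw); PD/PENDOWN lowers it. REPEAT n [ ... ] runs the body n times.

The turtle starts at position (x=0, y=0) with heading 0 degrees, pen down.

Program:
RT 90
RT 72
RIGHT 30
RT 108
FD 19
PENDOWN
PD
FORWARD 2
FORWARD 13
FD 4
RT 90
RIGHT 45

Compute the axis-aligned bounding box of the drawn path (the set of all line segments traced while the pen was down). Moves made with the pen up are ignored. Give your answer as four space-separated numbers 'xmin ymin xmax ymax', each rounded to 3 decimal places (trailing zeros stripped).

Executing turtle program step by step:
Start: pos=(0,0), heading=0, pen down
RT 90: heading 0 -> 270
RT 72: heading 270 -> 198
RT 30: heading 198 -> 168
RT 108: heading 168 -> 60
FD 19: (0,0) -> (9.5,16.454) [heading=60, draw]
PD: pen down
PD: pen down
FD 2: (9.5,16.454) -> (10.5,18.187) [heading=60, draw]
FD 13: (10.5,18.187) -> (17,29.445) [heading=60, draw]
FD 4: (17,29.445) -> (19,32.909) [heading=60, draw]
RT 90: heading 60 -> 330
RT 45: heading 330 -> 285
Final: pos=(19,32.909), heading=285, 4 segment(s) drawn

Segment endpoints: x in {0, 9.5, 10.5, 17, 19}, y in {0, 16.454, 18.187, 29.445, 32.909}
xmin=0, ymin=0, xmax=19, ymax=32.909

Answer: 0 0 19 32.909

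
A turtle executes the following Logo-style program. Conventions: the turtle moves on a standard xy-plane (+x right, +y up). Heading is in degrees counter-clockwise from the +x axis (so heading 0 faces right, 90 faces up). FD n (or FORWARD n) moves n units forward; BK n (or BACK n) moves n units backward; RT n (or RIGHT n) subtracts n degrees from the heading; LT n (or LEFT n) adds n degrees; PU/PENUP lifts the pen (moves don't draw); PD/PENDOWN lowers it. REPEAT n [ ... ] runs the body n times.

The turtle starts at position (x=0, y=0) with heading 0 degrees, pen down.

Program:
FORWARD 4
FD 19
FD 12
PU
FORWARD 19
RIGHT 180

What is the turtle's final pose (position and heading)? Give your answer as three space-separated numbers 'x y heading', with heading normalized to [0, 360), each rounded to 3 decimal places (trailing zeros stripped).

Executing turtle program step by step:
Start: pos=(0,0), heading=0, pen down
FD 4: (0,0) -> (4,0) [heading=0, draw]
FD 19: (4,0) -> (23,0) [heading=0, draw]
FD 12: (23,0) -> (35,0) [heading=0, draw]
PU: pen up
FD 19: (35,0) -> (54,0) [heading=0, move]
RT 180: heading 0 -> 180
Final: pos=(54,0), heading=180, 3 segment(s) drawn

Answer: 54 0 180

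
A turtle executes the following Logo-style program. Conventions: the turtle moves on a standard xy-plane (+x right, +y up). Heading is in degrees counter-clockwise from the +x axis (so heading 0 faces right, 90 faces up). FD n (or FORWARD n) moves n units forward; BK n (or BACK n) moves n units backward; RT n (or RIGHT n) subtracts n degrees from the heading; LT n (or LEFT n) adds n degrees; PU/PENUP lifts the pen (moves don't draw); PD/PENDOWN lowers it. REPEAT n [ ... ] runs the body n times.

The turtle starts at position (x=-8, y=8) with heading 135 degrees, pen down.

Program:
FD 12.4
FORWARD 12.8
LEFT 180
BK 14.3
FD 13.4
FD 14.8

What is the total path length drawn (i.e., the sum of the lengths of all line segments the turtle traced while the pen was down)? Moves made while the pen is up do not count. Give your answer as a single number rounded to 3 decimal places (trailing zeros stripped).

Executing turtle program step by step:
Start: pos=(-8,8), heading=135, pen down
FD 12.4: (-8,8) -> (-16.768,16.768) [heading=135, draw]
FD 12.8: (-16.768,16.768) -> (-25.819,25.819) [heading=135, draw]
LT 180: heading 135 -> 315
BK 14.3: (-25.819,25.819) -> (-35.931,35.931) [heading=315, draw]
FD 13.4: (-35.931,35.931) -> (-26.455,26.455) [heading=315, draw]
FD 14.8: (-26.455,26.455) -> (-15.99,15.99) [heading=315, draw]
Final: pos=(-15.99,15.99), heading=315, 5 segment(s) drawn

Segment lengths:
  seg 1: (-8,8) -> (-16.768,16.768), length = 12.4
  seg 2: (-16.768,16.768) -> (-25.819,25.819), length = 12.8
  seg 3: (-25.819,25.819) -> (-35.931,35.931), length = 14.3
  seg 4: (-35.931,35.931) -> (-26.455,26.455), length = 13.4
  seg 5: (-26.455,26.455) -> (-15.99,15.99), length = 14.8
Total = 67.7

Answer: 67.7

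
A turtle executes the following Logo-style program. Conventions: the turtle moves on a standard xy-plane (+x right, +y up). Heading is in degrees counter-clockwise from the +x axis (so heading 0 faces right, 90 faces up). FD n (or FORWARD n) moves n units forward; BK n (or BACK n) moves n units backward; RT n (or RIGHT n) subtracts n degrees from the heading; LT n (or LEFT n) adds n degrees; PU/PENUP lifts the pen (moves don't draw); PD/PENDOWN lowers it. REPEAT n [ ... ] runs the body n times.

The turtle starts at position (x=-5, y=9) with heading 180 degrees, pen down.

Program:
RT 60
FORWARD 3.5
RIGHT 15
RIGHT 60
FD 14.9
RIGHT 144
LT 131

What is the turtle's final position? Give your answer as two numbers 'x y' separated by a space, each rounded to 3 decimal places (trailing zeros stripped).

Executing turtle program step by step:
Start: pos=(-5,9), heading=180, pen down
RT 60: heading 180 -> 120
FD 3.5: (-5,9) -> (-6.75,12.031) [heading=120, draw]
RT 15: heading 120 -> 105
RT 60: heading 105 -> 45
FD 14.9: (-6.75,12.031) -> (3.786,22.567) [heading=45, draw]
RT 144: heading 45 -> 261
LT 131: heading 261 -> 32
Final: pos=(3.786,22.567), heading=32, 2 segment(s) drawn

Answer: 3.786 22.567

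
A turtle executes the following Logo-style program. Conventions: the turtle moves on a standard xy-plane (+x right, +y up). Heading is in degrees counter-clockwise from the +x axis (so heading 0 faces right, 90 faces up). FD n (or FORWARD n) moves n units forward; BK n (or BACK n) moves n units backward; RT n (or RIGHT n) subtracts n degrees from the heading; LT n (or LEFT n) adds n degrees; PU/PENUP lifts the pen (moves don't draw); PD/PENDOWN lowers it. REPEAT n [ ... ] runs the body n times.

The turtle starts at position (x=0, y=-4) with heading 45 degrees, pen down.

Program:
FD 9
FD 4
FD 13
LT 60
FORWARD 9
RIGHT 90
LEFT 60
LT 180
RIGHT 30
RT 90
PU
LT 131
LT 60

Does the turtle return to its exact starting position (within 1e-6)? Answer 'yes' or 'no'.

Answer: no

Derivation:
Executing turtle program step by step:
Start: pos=(0,-4), heading=45, pen down
FD 9: (0,-4) -> (6.364,2.364) [heading=45, draw]
FD 4: (6.364,2.364) -> (9.192,5.192) [heading=45, draw]
FD 13: (9.192,5.192) -> (18.385,14.385) [heading=45, draw]
LT 60: heading 45 -> 105
FD 9: (18.385,14.385) -> (16.055,23.078) [heading=105, draw]
RT 90: heading 105 -> 15
LT 60: heading 15 -> 75
LT 180: heading 75 -> 255
RT 30: heading 255 -> 225
RT 90: heading 225 -> 135
PU: pen up
LT 131: heading 135 -> 266
LT 60: heading 266 -> 326
Final: pos=(16.055,23.078), heading=326, 4 segment(s) drawn

Start position: (0, -4)
Final position: (16.055, 23.078)
Distance = 31.48; >= 1e-6 -> NOT closed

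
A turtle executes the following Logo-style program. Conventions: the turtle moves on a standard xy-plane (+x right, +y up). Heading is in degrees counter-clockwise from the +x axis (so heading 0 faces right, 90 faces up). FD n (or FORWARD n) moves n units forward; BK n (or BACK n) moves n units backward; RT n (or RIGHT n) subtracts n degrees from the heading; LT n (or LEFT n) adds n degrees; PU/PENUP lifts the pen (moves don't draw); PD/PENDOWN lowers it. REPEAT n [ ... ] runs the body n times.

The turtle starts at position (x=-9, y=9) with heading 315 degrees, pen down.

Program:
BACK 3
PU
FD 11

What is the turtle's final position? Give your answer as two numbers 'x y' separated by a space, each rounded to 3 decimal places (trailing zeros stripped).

Answer: -3.343 3.343

Derivation:
Executing turtle program step by step:
Start: pos=(-9,9), heading=315, pen down
BK 3: (-9,9) -> (-11.121,11.121) [heading=315, draw]
PU: pen up
FD 11: (-11.121,11.121) -> (-3.343,3.343) [heading=315, move]
Final: pos=(-3.343,3.343), heading=315, 1 segment(s) drawn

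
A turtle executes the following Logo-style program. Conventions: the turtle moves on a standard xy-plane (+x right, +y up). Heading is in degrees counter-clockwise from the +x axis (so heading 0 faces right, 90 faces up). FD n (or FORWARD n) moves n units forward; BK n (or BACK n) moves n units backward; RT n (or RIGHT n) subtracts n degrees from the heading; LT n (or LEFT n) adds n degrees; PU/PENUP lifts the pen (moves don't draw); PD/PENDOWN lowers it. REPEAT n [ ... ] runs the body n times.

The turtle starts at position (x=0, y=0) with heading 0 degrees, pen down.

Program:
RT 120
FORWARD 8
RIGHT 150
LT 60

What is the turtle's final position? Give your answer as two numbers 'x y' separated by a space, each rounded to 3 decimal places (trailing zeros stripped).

Answer: -4 -6.928

Derivation:
Executing turtle program step by step:
Start: pos=(0,0), heading=0, pen down
RT 120: heading 0 -> 240
FD 8: (0,0) -> (-4,-6.928) [heading=240, draw]
RT 150: heading 240 -> 90
LT 60: heading 90 -> 150
Final: pos=(-4,-6.928), heading=150, 1 segment(s) drawn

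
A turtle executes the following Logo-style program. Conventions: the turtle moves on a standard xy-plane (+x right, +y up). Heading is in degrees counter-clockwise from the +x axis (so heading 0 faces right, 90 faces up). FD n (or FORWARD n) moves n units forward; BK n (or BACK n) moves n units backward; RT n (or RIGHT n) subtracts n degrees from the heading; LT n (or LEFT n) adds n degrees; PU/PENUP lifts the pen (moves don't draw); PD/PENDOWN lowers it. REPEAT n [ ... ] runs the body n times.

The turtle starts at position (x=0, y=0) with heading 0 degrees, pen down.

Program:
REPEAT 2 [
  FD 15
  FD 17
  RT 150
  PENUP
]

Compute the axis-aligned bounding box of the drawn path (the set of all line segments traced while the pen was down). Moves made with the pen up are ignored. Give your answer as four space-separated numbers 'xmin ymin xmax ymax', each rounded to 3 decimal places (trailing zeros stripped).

Executing turtle program step by step:
Start: pos=(0,0), heading=0, pen down
REPEAT 2 [
  -- iteration 1/2 --
  FD 15: (0,0) -> (15,0) [heading=0, draw]
  FD 17: (15,0) -> (32,0) [heading=0, draw]
  RT 150: heading 0 -> 210
  PU: pen up
  -- iteration 2/2 --
  FD 15: (32,0) -> (19.01,-7.5) [heading=210, move]
  FD 17: (19.01,-7.5) -> (4.287,-16) [heading=210, move]
  RT 150: heading 210 -> 60
  PU: pen up
]
Final: pos=(4.287,-16), heading=60, 2 segment(s) drawn

Segment endpoints: x in {0, 15, 32}, y in {0}
xmin=0, ymin=0, xmax=32, ymax=0

Answer: 0 0 32 0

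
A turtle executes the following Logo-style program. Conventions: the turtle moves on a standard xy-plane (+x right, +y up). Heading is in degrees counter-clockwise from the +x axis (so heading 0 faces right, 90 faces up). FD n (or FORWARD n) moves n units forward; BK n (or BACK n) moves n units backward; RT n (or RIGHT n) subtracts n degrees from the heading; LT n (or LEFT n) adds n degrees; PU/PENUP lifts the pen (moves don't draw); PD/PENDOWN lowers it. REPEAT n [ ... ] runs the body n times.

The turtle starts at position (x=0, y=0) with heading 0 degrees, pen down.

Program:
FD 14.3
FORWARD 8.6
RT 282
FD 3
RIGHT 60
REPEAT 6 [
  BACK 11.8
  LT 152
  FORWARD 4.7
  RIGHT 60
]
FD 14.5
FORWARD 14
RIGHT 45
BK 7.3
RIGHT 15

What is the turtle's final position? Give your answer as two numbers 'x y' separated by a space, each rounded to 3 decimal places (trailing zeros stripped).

Executing turtle program step by step:
Start: pos=(0,0), heading=0, pen down
FD 14.3: (0,0) -> (14.3,0) [heading=0, draw]
FD 8.6: (14.3,0) -> (22.9,0) [heading=0, draw]
RT 282: heading 0 -> 78
FD 3: (22.9,0) -> (23.524,2.934) [heading=78, draw]
RT 60: heading 78 -> 18
REPEAT 6 [
  -- iteration 1/6 --
  BK 11.8: (23.524,2.934) -> (12.301,-0.712) [heading=18, draw]
  LT 152: heading 18 -> 170
  FD 4.7: (12.301,-0.712) -> (7.673,0.104) [heading=170, draw]
  RT 60: heading 170 -> 110
  -- iteration 2/6 --
  BK 11.8: (7.673,0.104) -> (11.709,-10.984) [heading=110, draw]
  LT 152: heading 110 -> 262
  FD 4.7: (11.709,-10.984) -> (11.054,-15.638) [heading=262, draw]
  RT 60: heading 262 -> 202
  -- iteration 3/6 --
  BK 11.8: (11.054,-15.638) -> (21.995,-11.218) [heading=202, draw]
  LT 152: heading 202 -> 354
  FD 4.7: (21.995,-11.218) -> (26.669,-11.709) [heading=354, draw]
  RT 60: heading 354 -> 294
  -- iteration 4/6 --
  BK 11.8: (26.669,-11.709) -> (21.87,-0.93) [heading=294, draw]
  LT 152: heading 294 -> 86
  FD 4.7: (21.87,-0.93) -> (22.198,3.759) [heading=86, draw]
  RT 60: heading 86 -> 26
  -- iteration 5/6 --
  BK 11.8: (22.198,3.759) -> (11.592,-1.414) [heading=26, draw]
  LT 152: heading 26 -> 178
  FD 4.7: (11.592,-1.414) -> (6.895,-1.25) [heading=178, draw]
  RT 60: heading 178 -> 118
  -- iteration 6/6 --
  BK 11.8: (6.895,-1.25) -> (12.435,-11.669) [heading=118, draw]
  LT 152: heading 118 -> 270
  FD 4.7: (12.435,-11.669) -> (12.435,-16.369) [heading=270, draw]
  RT 60: heading 270 -> 210
]
FD 14.5: (12.435,-16.369) -> (-0.123,-23.619) [heading=210, draw]
FD 14: (-0.123,-23.619) -> (-12.247,-30.619) [heading=210, draw]
RT 45: heading 210 -> 165
BK 7.3: (-12.247,-30.619) -> (-5.196,-32.508) [heading=165, draw]
RT 15: heading 165 -> 150
Final: pos=(-5.196,-32.508), heading=150, 18 segment(s) drawn

Answer: -5.196 -32.508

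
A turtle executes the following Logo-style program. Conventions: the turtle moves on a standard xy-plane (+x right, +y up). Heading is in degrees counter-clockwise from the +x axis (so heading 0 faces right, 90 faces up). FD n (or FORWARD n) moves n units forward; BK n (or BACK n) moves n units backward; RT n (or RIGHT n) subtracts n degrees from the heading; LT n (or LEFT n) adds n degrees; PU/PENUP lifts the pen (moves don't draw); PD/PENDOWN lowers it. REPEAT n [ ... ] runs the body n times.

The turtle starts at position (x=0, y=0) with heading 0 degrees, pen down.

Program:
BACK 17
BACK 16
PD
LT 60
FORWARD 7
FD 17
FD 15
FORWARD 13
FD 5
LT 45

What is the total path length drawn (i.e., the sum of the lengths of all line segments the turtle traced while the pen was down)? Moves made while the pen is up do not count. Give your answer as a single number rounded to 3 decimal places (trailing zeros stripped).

Answer: 90

Derivation:
Executing turtle program step by step:
Start: pos=(0,0), heading=0, pen down
BK 17: (0,0) -> (-17,0) [heading=0, draw]
BK 16: (-17,0) -> (-33,0) [heading=0, draw]
PD: pen down
LT 60: heading 0 -> 60
FD 7: (-33,0) -> (-29.5,6.062) [heading=60, draw]
FD 17: (-29.5,6.062) -> (-21,20.785) [heading=60, draw]
FD 15: (-21,20.785) -> (-13.5,33.775) [heading=60, draw]
FD 13: (-13.5,33.775) -> (-7,45.033) [heading=60, draw]
FD 5: (-7,45.033) -> (-4.5,49.363) [heading=60, draw]
LT 45: heading 60 -> 105
Final: pos=(-4.5,49.363), heading=105, 7 segment(s) drawn

Segment lengths:
  seg 1: (0,0) -> (-17,0), length = 17
  seg 2: (-17,0) -> (-33,0), length = 16
  seg 3: (-33,0) -> (-29.5,6.062), length = 7
  seg 4: (-29.5,6.062) -> (-21,20.785), length = 17
  seg 5: (-21,20.785) -> (-13.5,33.775), length = 15
  seg 6: (-13.5,33.775) -> (-7,45.033), length = 13
  seg 7: (-7,45.033) -> (-4.5,49.363), length = 5
Total = 90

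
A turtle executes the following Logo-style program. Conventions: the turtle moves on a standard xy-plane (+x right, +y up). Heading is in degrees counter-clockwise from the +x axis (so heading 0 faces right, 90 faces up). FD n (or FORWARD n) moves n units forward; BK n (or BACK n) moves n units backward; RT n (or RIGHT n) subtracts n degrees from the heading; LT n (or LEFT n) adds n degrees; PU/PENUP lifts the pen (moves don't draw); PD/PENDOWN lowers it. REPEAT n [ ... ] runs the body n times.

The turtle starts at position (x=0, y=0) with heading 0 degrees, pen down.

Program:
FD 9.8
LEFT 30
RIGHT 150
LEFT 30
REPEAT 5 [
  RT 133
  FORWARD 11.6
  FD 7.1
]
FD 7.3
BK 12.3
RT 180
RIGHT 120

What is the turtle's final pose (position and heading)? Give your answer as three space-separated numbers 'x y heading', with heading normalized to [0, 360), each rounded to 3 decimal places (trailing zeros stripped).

Answer: 11.63 10.185 25

Derivation:
Executing turtle program step by step:
Start: pos=(0,0), heading=0, pen down
FD 9.8: (0,0) -> (9.8,0) [heading=0, draw]
LT 30: heading 0 -> 30
RT 150: heading 30 -> 240
LT 30: heading 240 -> 270
REPEAT 5 [
  -- iteration 1/5 --
  RT 133: heading 270 -> 137
  FD 11.6: (9.8,0) -> (1.316,7.911) [heading=137, draw]
  FD 7.1: (1.316,7.911) -> (-3.876,12.753) [heading=137, draw]
  -- iteration 2/5 --
  RT 133: heading 137 -> 4
  FD 11.6: (-3.876,12.753) -> (7.695,13.563) [heading=4, draw]
  FD 7.1: (7.695,13.563) -> (14.778,14.058) [heading=4, draw]
  -- iteration 3/5 --
  RT 133: heading 4 -> 231
  FD 11.6: (14.778,14.058) -> (7.478,5.043) [heading=231, draw]
  FD 7.1: (7.478,5.043) -> (3.01,-0.475) [heading=231, draw]
  -- iteration 4/5 --
  RT 133: heading 231 -> 98
  FD 11.6: (3.01,-0.475) -> (1.395,11.012) [heading=98, draw]
  FD 7.1: (1.395,11.012) -> (0.407,18.043) [heading=98, draw]
  -- iteration 5/5 --
  RT 133: heading 98 -> 325
  FD 11.6: (0.407,18.043) -> (9.909,11.39) [heading=325, draw]
  FD 7.1: (9.909,11.39) -> (15.725,7.317) [heading=325, draw]
]
FD 7.3: (15.725,7.317) -> (21.705,3.13) [heading=325, draw]
BK 12.3: (21.705,3.13) -> (11.63,10.185) [heading=325, draw]
RT 180: heading 325 -> 145
RT 120: heading 145 -> 25
Final: pos=(11.63,10.185), heading=25, 13 segment(s) drawn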